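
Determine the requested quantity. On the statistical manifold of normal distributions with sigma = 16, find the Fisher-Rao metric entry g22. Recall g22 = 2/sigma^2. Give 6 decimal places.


For the 2-parameter normal family, the Fisher metric has:
  g11 = 1/sigma^2, g22 = 2/sigma^2.
sigma = 16, sigma^2 = 256.
g22 = 0.007813

0.007813


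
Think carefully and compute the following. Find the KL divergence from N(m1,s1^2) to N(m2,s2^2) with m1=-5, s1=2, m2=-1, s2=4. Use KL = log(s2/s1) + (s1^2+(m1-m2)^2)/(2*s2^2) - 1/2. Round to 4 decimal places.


KL divergence between normal distributions:
KL = log(s2/s1) + (s1^2 + (m1-m2)^2)/(2*s2^2) - 1/2.
log(4/2) = 0.693147.
(2^2 + (-5--1)^2)/(2*4^2) = (4 + 16)/32 = 0.625.
KL = 0.693147 + 0.625 - 0.5 = 0.8181

0.8181


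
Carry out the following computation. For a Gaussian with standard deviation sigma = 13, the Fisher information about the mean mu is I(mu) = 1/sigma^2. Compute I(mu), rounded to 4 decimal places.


The Fisher information for the mean of a normal distribution is I(mu) = 1/sigma^2.
sigma = 13, so sigma^2 = 169.
I(mu) = 1/169 = 0.0059

0.0059


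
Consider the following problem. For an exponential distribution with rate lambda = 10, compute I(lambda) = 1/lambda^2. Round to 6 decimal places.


Fisher information for exponential: I(lambda) = 1/lambda^2.
lambda = 10, lambda^2 = 100.
I = 1/100 = 0.010000

0.010000


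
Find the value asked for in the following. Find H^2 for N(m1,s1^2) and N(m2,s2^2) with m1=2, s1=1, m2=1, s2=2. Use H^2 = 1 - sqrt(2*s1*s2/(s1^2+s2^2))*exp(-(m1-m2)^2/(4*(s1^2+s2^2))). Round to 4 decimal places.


Squared Hellinger distance for Gaussians:
H^2 = 1 - sqrt(2*s1*s2/(s1^2+s2^2)) * exp(-(m1-m2)^2/(4*(s1^2+s2^2))).
s1^2 = 1, s2^2 = 4, s1^2+s2^2 = 5.
sqrt(2*1*2/(5)) = 0.894427.
(m1-m2)^2 = (1)^2 = 1.
exp(-1/(4*5)) = exp(-0.05) = 0.951229.
H^2 = 1 - 0.894427*0.951229 = 0.1492

0.1492


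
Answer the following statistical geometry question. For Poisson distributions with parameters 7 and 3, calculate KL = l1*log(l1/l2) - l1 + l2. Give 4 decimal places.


KL divergence for Poisson:
KL = l1*log(l1/l2) - l1 + l2.
l1 = 7, l2 = 3.
log(7/3) = 0.847298.
l1*log(l1/l2) = 7 * 0.847298 = 5.931085.
KL = 5.931085 - 7 + 3 = 1.9311

1.9311


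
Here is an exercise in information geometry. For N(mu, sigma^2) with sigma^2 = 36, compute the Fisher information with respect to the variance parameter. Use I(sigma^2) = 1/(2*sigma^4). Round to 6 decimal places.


Fisher information for variance: I(sigma^2) = 1/(2*sigma^4).
sigma^2 = 36, so sigma^4 = 1296.
I = 1/(2*1296) = 1/2592 = 0.000386

0.000386


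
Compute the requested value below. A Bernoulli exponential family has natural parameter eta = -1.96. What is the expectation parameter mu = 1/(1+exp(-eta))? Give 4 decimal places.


Dual coordinate (expectation parameter) for Bernoulli:
mu = 1/(1+exp(-eta)).
eta = -1.96.
exp(-eta) = exp(1.96) = 7.099327.
mu = 1/(1+7.099327) = 0.1235

0.1235


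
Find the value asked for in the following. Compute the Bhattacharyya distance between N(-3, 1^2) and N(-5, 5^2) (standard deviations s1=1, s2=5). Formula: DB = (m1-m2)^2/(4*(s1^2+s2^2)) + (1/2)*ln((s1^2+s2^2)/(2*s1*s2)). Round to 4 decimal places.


Bhattacharyya distance between two Gaussians:
DB = (m1-m2)^2/(4*(s1^2+s2^2)) + (1/2)*ln((s1^2+s2^2)/(2*s1*s2)).
(m1-m2)^2 = (2)^2 = 4.
s1^2+s2^2 = 1 + 25 = 26.
term1 = 4/104 = 0.038462.
term2 = 0.5*ln(26/10.0) = 0.477756.
DB = 0.038462 + 0.477756 = 0.5162

0.5162


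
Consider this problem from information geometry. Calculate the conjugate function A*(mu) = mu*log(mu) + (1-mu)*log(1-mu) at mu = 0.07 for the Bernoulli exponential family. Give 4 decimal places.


Legendre transform for Bernoulli:
A*(mu) = mu*log(mu) + (1-mu)*log(1-mu).
mu = 0.07, 1-mu = 0.93.
mu*log(mu) = 0.07*log(0.07) = -0.186148.
(1-mu)*log(1-mu) = 0.93*log(0.93) = -0.067491.
A* = -0.186148 + -0.067491 = -0.2536

-0.2536


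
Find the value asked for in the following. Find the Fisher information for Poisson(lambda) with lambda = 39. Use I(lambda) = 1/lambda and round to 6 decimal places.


Fisher information for Poisson: I(lambda) = 1/lambda.
lambda = 39.
I(lambda) = 1/39 = 0.025641

0.025641


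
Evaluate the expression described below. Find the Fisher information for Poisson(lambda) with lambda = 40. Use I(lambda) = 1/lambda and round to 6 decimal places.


Fisher information for Poisson: I(lambda) = 1/lambda.
lambda = 40.
I(lambda) = 1/40 = 0.025000

0.025000


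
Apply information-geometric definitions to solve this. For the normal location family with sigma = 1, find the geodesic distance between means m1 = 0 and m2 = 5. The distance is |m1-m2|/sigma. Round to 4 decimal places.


On the fixed-variance normal subfamily, geodesic distance = |m1-m2|/sigma.
|0 - 5| = 5.
sigma = 1.
d = 5/1 = 5.0000

5.0000


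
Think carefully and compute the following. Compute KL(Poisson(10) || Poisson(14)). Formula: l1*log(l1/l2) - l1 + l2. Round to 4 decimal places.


KL divergence for Poisson:
KL = l1*log(l1/l2) - l1 + l2.
l1 = 10, l2 = 14.
log(10/14) = -0.336472.
l1*log(l1/l2) = 10 * -0.336472 = -3.364722.
KL = -3.364722 - 10 + 14 = 0.6353

0.6353


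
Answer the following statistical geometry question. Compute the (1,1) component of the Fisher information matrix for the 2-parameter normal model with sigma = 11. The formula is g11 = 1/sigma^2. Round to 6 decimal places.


For the 2-parameter normal family, the Fisher metric has:
  g11 = 1/sigma^2, g22 = 2/sigma^2.
sigma = 11, sigma^2 = 121.
g11 = 0.008264

0.008264


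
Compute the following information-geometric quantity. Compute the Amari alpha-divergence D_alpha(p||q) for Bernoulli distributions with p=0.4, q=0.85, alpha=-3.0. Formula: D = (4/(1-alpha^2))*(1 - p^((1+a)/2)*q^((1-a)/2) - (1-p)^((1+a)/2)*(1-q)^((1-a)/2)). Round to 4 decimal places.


Amari alpha-divergence:
D = (4/(1-alpha^2))*(1 - p^((1+a)/2)*q^((1-a)/2) - (1-p)^((1+a)/2)*(1-q)^((1-a)/2)).
alpha = -3.0, p = 0.4, q = 0.85.
e1 = (1+alpha)/2 = -1.0, e2 = (1-alpha)/2 = 2.0.
t1 = p^e1 * q^e2 = 0.4^-1.0 * 0.85^2.0 = 1.80625.
t2 = (1-p)^e1 * (1-q)^e2 = 0.6^-1.0 * 0.15^2.0 = 0.0375.
4/(1-alpha^2) = -0.5.
D = -0.5*(1 - 1.80625 - 0.0375) = 0.4219

0.4219


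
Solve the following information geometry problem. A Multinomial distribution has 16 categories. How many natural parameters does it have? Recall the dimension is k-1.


Exponential family dimension calculation:
For Multinomial with k=16 categories, dim = k-1 = 15.

15


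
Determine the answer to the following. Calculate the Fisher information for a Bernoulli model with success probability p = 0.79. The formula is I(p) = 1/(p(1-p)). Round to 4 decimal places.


For Bernoulli(p), Fisher information is I(p) = 1/(p*(1-p)).
p = 0.79, 1-p = 0.21.
p*(1-p) = 0.1659.
I(p) = 1/0.1659 = 6.0277

6.0277


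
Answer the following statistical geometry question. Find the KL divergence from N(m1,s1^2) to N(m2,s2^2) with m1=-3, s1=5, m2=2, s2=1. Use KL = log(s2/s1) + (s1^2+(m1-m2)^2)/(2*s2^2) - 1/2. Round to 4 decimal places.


KL divergence between normal distributions:
KL = log(s2/s1) + (s1^2 + (m1-m2)^2)/(2*s2^2) - 1/2.
log(1/5) = -1.609438.
(5^2 + (-3-2)^2)/(2*1^2) = (25 + 25)/2 = 25.0.
KL = -1.609438 + 25.0 - 0.5 = 22.8906

22.8906


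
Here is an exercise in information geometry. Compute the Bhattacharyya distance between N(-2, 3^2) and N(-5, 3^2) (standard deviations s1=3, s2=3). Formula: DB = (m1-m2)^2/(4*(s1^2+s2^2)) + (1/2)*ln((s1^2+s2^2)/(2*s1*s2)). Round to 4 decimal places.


Bhattacharyya distance between two Gaussians:
DB = (m1-m2)^2/(4*(s1^2+s2^2)) + (1/2)*ln((s1^2+s2^2)/(2*s1*s2)).
(m1-m2)^2 = (3)^2 = 9.
s1^2+s2^2 = 9 + 9 = 18.
term1 = 9/72 = 0.125.
term2 = 0.5*ln(18/18.0) = 0.0.
DB = 0.125 + 0.0 = 0.1250

0.1250


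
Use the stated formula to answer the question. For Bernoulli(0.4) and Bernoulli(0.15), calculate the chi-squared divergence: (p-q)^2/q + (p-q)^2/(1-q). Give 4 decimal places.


Chi-squared divergence between Bernoulli distributions:
chi^2 = (p-q)^2/q + (p-q)^2/(1-q).
p = 0.4, q = 0.15, p-q = 0.25.
(p-q)^2 = 0.0625.
term1 = 0.0625/0.15 = 0.416667.
term2 = 0.0625/0.85 = 0.073529.
chi^2 = 0.416667 + 0.073529 = 0.4902

0.4902


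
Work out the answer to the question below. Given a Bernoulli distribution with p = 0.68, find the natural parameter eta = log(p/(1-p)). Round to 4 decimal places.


Natural parameter for Bernoulli: eta = log(p/(1-p)).
p = 0.68, 1-p = 0.32.
p/(1-p) = 2.125.
eta = log(2.125) = 0.7538

0.7538


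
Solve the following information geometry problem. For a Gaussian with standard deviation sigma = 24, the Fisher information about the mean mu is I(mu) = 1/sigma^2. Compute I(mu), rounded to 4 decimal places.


The Fisher information for the mean of a normal distribution is I(mu) = 1/sigma^2.
sigma = 24, so sigma^2 = 576.
I(mu) = 1/576 = 0.0017

0.0017


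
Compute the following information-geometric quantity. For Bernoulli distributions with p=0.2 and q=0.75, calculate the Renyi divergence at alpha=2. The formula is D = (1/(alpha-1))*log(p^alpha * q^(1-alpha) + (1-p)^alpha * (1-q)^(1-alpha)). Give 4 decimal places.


Renyi divergence of order alpha between Bernoulli distributions:
D = (1/(alpha-1))*log(p^alpha * q^(1-alpha) + (1-p)^alpha * (1-q)^(1-alpha)).
alpha = 2, p = 0.2, q = 0.75.
p^alpha * q^(1-alpha) = 0.2^2 * 0.75^-1 = 0.053333.
(1-p)^alpha * (1-q)^(1-alpha) = 0.8^2 * 0.25^-1 = 2.56.
sum = 0.053333 + 2.56 = 2.613333.
D = (1/1)*log(2.613333) = 0.9606

0.9606


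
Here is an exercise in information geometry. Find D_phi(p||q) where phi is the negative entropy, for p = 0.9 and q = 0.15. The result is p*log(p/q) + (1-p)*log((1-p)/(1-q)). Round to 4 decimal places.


Bregman divergence with negative entropy generator:
D = p*log(p/q) + (1-p)*log((1-p)/(1-q)).
p = 0.9, q = 0.15.
p*log(p/q) = 0.9*log(0.9/0.15) = 1.612584.
(1-p)*log((1-p)/(1-q)) = 0.1*log(0.1/0.85) = -0.214007.
D = 1.612584 + -0.214007 = 1.3986

1.3986


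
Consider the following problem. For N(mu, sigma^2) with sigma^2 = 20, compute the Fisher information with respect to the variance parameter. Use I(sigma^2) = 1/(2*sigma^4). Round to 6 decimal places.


Fisher information for variance: I(sigma^2) = 1/(2*sigma^4).
sigma^2 = 20, so sigma^4 = 400.
I = 1/(2*400) = 1/800 = 0.001250

0.001250


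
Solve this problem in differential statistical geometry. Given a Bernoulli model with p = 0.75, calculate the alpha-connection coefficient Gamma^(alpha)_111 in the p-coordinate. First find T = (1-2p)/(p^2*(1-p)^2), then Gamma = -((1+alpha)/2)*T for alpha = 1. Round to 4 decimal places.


Skewness (Amari-Chentsov) tensor: T = (1-2p)/(p^2*(1-p)^2).
p = 0.75, 1-2p = -0.5, p^2 = 0.5625, (1-p)^2 = 0.0625.
T = -0.5/(0.5625 * 0.0625) = -14.222222.
In the p-coordinate, Gamma^(alpha) = Gamma^(0) - (alpha/2)*T with Gamma^(0) = (1/2)*g'(p) = -T/2,
so Gamma^(alpha) = -((1+alpha)/2)*T.
alpha = 1, -(1+alpha)/2 = -1.0.
Gamma = -1.0 * -14.222222 = 14.2222

14.2222


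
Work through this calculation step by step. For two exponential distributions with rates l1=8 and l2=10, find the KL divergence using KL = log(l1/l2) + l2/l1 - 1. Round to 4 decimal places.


KL divergence for exponential family:
KL = log(l1/l2) + l2/l1 - 1.
log(8/10) = -0.223144.
10/8 = 1.25.
KL = -0.223144 + 1.25 - 1 = 0.0269

0.0269


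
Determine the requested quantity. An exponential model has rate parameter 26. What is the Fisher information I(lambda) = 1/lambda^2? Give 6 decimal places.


Fisher information for exponential: I(lambda) = 1/lambda^2.
lambda = 26, lambda^2 = 676.
I = 1/676 = 0.001479

0.001479


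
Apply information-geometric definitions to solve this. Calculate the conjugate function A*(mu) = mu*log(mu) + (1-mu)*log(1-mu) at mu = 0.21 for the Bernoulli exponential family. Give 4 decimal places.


Legendre transform for Bernoulli:
A*(mu) = mu*log(mu) + (1-mu)*log(1-mu).
mu = 0.21, 1-mu = 0.79.
mu*log(mu) = 0.21*log(0.21) = -0.327736.
(1-mu)*log(1-mu) = 0.79*log(0.79) = -0.186221.
A* = -0.327736 + -0.186221 = -0.5140

-0.5140


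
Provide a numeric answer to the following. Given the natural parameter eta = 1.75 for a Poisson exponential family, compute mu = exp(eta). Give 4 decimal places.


Expectation parameter for Poisson exponential family:
mu = exp(eta).
eta = 1.75.
mu = exp(1.75) = 5.7546

5.7546


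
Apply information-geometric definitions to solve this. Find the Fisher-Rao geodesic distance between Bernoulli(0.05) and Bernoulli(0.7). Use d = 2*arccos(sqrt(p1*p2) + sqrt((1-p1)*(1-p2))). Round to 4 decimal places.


Geodesic distance on Bernoulli manifold:
d(p1,p2) = 2*arccos(sqrt(p1*p2) + sqrt((1-p1)*(1-p2))).
sqrt(p1*p2) = sqrt(0.05*0.7) = 0.187083.
sqrt((1-p1)*(1-p2)) = sqrt(0.95*0.3) = 0.533854.
arg = 0.187083 + 0.533854 = 0.720937.
d = 2*arccos(0.720937) = 1.5313

1.5313


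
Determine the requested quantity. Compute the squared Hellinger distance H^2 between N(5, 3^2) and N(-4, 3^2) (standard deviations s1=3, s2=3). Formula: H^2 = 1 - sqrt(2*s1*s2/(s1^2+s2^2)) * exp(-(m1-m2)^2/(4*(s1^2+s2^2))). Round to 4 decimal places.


Squared Hellinger distance for Gaussians:
H^2 = 1 - sqrt(2*s1*s2/(s1^2+s2^2)) * exp(-(m1-m2)^2/(4*(s1^2+s2^2))).
s1^2 = 9, s2^2 = 9, s1^2+s2^2 = 18.
sqrt(2*3*3/(18)) = 1.0.
(m1-m2)^2 = (9)^2 = 81.
exp(-81/(4*18)) = exp(-1.125) = 0.324652.
H^2 = 1 - 1.0*0.324652 = 0.6753

0.6753


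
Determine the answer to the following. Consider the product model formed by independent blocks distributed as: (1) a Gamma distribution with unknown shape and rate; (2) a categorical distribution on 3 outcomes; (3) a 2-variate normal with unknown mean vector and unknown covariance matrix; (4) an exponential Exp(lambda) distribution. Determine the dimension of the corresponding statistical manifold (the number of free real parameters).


The dimension of a statistical manifold equals the number of free
(independent) real parameters of the model. For a product of independent
blocks the parameter counts add.
- Gamma (shape, rate): 2.
- categorical on 3 outcomes (probabilities sum to 1): 3-1 = 2.
- 2-variate normal: 2 (mean) + 2*3/2 = 3 (symmetric covariance) = 5.
- exponential (lambda): 1.
Total = 2 + 2 + 5 + 1 = 10.
Dimension = 10

10


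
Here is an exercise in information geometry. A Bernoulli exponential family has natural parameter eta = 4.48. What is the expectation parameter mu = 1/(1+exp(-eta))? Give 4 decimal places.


Dual coordinate (expectation parameter) for Bernoulli:
mu = 1/(1+exp(-eta)).
eta = 4.48.
exp(-eta) = exp(-4.48) = 0.011333.
mu = 1/(1+0.011333) = 0.9888

0.9888


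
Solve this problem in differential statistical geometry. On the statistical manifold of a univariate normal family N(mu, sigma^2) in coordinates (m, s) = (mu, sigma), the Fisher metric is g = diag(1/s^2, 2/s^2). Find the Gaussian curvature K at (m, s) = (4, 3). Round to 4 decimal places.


The metric has the form g = (A dm^2 + B ds^2)/s^2 with A = 1, B = 2.
Substitute u = sqrt(A/B)*m: g = B*(du^2 + ds^2)/s^2, i.e. B times the
Poincare upper half-plane metric, which has constant Gaussian curvature -1.
Scaling a 2D metric by a constant c divides the Gaussian curvature by c,
so K = -1/B = -1/(2) = -0.5000 everywhere (the point (m, s) = (4, 3) is irrelevant:
the curvature is constant).
The requested Gaussian curvature is K = -0.5000.

-0.5000


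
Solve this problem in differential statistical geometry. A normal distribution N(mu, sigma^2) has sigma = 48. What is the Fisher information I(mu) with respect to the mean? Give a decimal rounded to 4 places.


The Fisher information for the mean of a normal distribution is I(mu) = 1/sigma^2.
sigma = 48, so sigma^2 = 2304.
I(mu) = 1/2304 = 0.0004

0.0004


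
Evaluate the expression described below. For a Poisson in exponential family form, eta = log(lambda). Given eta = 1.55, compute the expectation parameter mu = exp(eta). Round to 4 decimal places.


Expectation parameter for Poisson exponential family:
mu = exp(eta).
eta = 1.55.
mu = exp(1.55) = 4.7115

4.7115


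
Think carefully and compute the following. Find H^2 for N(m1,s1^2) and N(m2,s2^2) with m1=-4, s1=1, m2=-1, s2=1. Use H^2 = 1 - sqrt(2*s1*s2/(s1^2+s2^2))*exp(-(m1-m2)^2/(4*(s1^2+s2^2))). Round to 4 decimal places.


Squared Hellinger distance for Gaussians:
H^2 = 1 - sqrt(2*s1*s2/(s1^2+s2^2)) * exp(-(m1-m2)^2/(4*(s1^2+s2^2))).
s1^2 = 1, s2^2 = 1, s1^2+s2^2 = 2.
sqrt(2*1*1/(2)) = 1.0.
(m1-m2)^2 = (-3)^2 = 9.
exp(-9/(4*2)) = exp(-1.125) = 0.324652.
H^2 = 1 - 1.0*0.324652 = 0.6753

0.6753


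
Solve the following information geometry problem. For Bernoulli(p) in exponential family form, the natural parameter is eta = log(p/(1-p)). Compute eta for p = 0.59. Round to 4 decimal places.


Natural parameter for Bernoulli: eta = log(p/(1-p)).
p = 0.59, 1-p = 0.41.
p/(1-p) = 1.439024.
eta = log(1.439024) = 0.3640

0.3640


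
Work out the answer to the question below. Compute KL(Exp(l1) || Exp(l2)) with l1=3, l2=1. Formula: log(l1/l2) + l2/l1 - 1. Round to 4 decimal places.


KL divergence for exponential family:
KL = log(l1/l2) + l2/l1 - 1.
log(3/1) = 1.098612.
1/3 = 0.333333.
KL = 1.098612 + 0.333333 - 1 = 0.4319

0.4319


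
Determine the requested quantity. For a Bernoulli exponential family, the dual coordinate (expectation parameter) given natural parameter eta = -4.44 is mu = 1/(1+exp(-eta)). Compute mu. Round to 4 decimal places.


Dual coordinate (expectation parameter) for Bernoulli:
mu = 1/(1+exp(-eta)).
eta = -4.44.
exp(-eta) = exp(4.44) = 84.774942.
mu = 1/(1+84.774942) = 0.0117

0.0117


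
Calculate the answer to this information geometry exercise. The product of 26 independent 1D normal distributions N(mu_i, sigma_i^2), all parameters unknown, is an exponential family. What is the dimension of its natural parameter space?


Exponential family dimension calculation:
Each univariate normal has two natural parameters (mu/sigma^2 and -1/(2 sigma^2)).
With 26 independent components, dim = 2 * 26 = 52.

52


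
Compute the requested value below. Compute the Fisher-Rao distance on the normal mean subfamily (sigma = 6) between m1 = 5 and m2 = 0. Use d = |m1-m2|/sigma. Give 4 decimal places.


On the fixed-variance normal subfamily, geodesic distance = |m1-m2|/sigma.
|5 - 0| = 5.
sigma = 6.
d = 5/6 = 0.8333

0.8333


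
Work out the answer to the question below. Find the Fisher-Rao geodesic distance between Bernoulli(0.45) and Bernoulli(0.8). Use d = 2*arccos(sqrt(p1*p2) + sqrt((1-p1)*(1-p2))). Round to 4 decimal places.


Geodesic distance on Bernoulli manifold:
d(p1,p2) = 2*arccos(sqrt(p1*p2) + sqrt((1-p1)*(1-p2))).
sqrt(p1*p2) = sqrt(0.45*0.8) = 0.6.
sqrt((1-p1)*(1-p2)) = sqrt(0.55*0.2) = 0.331662.
arg = 0.6 + 0.331662 = 0.931662.
d = 2*arccos(0.931662) = 0.7437

0.7437


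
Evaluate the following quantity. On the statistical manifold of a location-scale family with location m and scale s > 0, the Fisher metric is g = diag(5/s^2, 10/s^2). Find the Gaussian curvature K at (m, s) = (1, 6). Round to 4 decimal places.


The metric has the form g = (A dm^2 + B ds^2)/s^2 with A = 5, B = 10.
Substitute u = sqrt(A/B)*m: g = B*(du^2 + ds^2)/s^2, i.e. B times the
Poincare upper half-plane metric, which has constant Gaussian curvature -1.
Scaling a 2D metric by a constant c divides the Gaussian curvature by c,
so K = -1/B = -1/(10) = -0.1000 everywhere (the point (m, s) = (1, 6) is irrelevant:
the curvature is constant).
The requested Gaussian curvature is K = -0.1000.

-0.1000


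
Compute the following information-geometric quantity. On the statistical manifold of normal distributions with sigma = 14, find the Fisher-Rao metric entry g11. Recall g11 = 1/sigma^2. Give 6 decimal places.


For the 2-parameter normal family, the Fisher metric has:
  g11 = 1/sigma^2, g22 = 2/sigma^2.
sigma = 14, sigma^2 = 196.
g11 = 0.005102

0.005102


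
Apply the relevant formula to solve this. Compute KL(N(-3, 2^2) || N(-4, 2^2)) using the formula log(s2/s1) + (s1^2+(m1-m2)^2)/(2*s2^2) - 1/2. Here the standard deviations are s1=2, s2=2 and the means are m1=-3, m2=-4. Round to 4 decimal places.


KL divergence between normal distributions:
KL = log(s2/s1) + (s1^2 + (m1-m2)^2)/(2*s2^2) - 1/2.
log(2/2) = 0.0.
(2^2 + (-3--4)^2)/(2*2^2) = (4 + 1)/8 = 0.625.
KL = 0.0 + 0.625 - 0.5 = 0.1250

0.1250


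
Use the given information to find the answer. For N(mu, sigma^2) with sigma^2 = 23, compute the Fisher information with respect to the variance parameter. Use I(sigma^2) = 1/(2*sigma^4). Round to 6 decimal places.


Fisher information for variance: I(sigma^2) = 1/(2*sigma^4).
sigma^2 = 23, so sigma^4 = 529.
I = 1/(2*529) = 1/1058 = 0.000945

0.000945


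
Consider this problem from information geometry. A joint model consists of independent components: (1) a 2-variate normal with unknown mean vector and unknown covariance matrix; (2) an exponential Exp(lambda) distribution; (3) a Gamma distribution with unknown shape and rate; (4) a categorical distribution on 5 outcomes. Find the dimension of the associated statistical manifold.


The dimension of a statistical manifold equals the number of free
(independent) real parameters of the model. For a product of independent
blocks the parameter counts add.
- 2-variate normal: 2 (mean) + 2*3/2 = 3 (symmetric covariance) = 5.
- exponential (lambda): 1.
- Gamma (shape, rate): 2.
- categorical on 5 outcomes (probabilities sum to 1): 5-1 = 4.
Total = 5 + 1 + 2 + 4 = 12.
Dimension = 12

12


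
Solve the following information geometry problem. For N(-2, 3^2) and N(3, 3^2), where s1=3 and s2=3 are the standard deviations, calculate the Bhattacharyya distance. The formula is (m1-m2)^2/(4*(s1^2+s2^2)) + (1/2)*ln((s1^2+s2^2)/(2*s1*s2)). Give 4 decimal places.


Bhattacharyya distance between two Gaussians:
DB = (m1-m2)^2/(4*(s1^2+s2^2)) + (1/2)*ln((s1^2+s2^2)/(2*s1*s2)).
(m1-m2)^2 = (-5)^2 = 25.
s1^2+s2^2 = 9 + 9 = 18.
term1 = 25/72 = 0.347222.
term2 = 0.5*ln(18/18.0) = 0.0.
DB = 0.347222 + 0.0 = 0.3472

0.3472


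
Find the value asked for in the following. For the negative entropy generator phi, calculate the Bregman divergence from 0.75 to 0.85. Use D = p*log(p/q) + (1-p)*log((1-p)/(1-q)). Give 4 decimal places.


Bregman divergence with negative entropy generator:
D = p*log(p/q) + (1-p)*log((1-p)/(1-q)).
p = 0.75, q = 0.85.
p*log(p/q) = 0.75*log(0.75/0.85) = -0.093872.
(1-p)*log((1-p)/(1-q)) = 0.25*log(0.25/0.15) = 0.127706.
D = -0.093872 + 0.127706 = 0.0338

0.0338


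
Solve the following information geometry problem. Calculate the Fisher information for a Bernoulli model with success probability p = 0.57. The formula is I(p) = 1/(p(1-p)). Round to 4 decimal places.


For Bernoulli(p), Fisher information is I(p) = 1/(p*(1-p)).
p = 0.57, 1-p = 0.43.
p*(1-p) = 0.2451.
I(p) = 1/0.2451 = 4.0800

4.0800


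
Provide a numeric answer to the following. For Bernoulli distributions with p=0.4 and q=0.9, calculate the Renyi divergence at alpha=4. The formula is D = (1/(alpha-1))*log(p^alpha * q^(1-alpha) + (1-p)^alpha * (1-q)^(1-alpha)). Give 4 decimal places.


Renyi divergence of order alpha between Bernoulli distributions:
D = (1/(alpha-1))*log(p^alpha * q^(1-alpha) + (1-p)^alpha * (1-q)^(1-alpha)).
alpha = 4, p = 0.4, q = 0.9.
p^alpha * q^(1-alpha) = 0.4^4 * 0.9^-3 = 0.035117.
(1-p)^alpha * (1-q)^(1-alpha) = 0.6^4 * 0.1^-3 = 129.6.
sum = 0.035117 + 129.6 = 129.635117.
D = (1/3)*log(129.635117) = 1.6216

1.6216


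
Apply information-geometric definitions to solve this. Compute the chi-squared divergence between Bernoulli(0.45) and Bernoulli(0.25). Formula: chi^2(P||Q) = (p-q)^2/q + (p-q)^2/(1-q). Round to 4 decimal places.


Chi-squared divergence between Bernoulli distributions:
chi^2 = (p-q)^2/q + (p-q)^2/(1-q).
p = 0.45, q = 0.25, p-q = 0.2.
(p-q)^2 = 0.04.
term1 = 0.04/0.25 = 0.16.
term2 = 0.04/0.75 = 0.053333.
chi^2 = 0.16 + 0.053333 = 0.2133

0.2133


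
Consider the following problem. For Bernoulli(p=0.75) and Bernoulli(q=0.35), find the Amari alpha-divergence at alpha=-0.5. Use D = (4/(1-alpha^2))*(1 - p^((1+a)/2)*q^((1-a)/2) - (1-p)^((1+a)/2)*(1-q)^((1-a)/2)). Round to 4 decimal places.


Amari alpha-divergence:
D = (4/(1-alpha^2))*(1 - p^((1+a)/2)*q^((1-a)/2) - (1-p)^((1+a)/2)*(1-q)^((1-a)/2)).
alpha = -0.5, p = 0.75, q = 0.35.
e1 = (1+alpha)/2 = 0.25, e2 = (1-alpha)/2 = 0.75.
t1 = p^e1 * q^e2 = 0.75^0.25 * 0.35^0.75 = 0.423464.
t2 = (1-p)^e1 * (1-q)^e2 = 0.25^0.25 * 0.65^0.75 = 0.511882.
4/(1-alpha^2) = 5.333333.
D = 5.333333*(1 - 0.423464 - 0.511882) = 0.3448

0.3448


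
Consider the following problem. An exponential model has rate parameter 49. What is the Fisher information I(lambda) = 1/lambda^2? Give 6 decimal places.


Fisher information for exponential: I(lambda) = 1/lambda^2.
lambda = 49, lambda^2 = 2401.
I = 1/2401 = 0.000416

0.000416


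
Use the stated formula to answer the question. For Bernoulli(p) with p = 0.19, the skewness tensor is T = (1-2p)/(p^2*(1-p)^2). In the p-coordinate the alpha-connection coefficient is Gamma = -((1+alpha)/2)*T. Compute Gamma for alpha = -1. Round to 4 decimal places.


Skewness (Amari-Chentsov) tensor: T = (1-2p)/(p^2*(1-p)^2).
p = 0.19, 1-2p = 0.62, p^2 = 0.0361, (1-p)^2 = 0.6561.
T = 0.62/(0.0361 * 0.6561) = 26.176673.
In the p-coordinate, Gamma^(alpha) = Gamma^(0) - (alpha/2)*T with Gamma^(0) = (1/2)*g'(p) = -T/2,
so Gamma^(alpha) = -((1+alpha)/2)*T.
alpha = -1, -(1+alpha)/2 = 0.0.
Gamma = 0.0 * 26.176673 = 0.0000

0.0000


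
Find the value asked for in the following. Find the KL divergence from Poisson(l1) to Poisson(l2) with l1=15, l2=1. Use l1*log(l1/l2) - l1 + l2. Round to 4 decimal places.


KL divergence for Poisson:
KL = l1*log(l1/l2) - l1 + l2.
l1 = 15, l2 = 1.
log(15/1) = 2.70805.
l1*log(l1/l2) = 15 * 2.70805 = 40.620753.
KL = 40.620753 - 15 + 1 = 26.6208

26.6208


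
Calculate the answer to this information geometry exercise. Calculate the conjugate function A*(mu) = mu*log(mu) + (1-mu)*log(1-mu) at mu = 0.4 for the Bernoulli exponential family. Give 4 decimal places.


Legendre transform for Bernoulli:
A*(mu) = mu*log(mu) + (1-mu)*log(1-mu).
mu = 0.4, 1-mu = 0.6.
mu*log(mu) = 0.4*log(0.4) = -0.366516.
(1-mu)*log(1-mu) = 0.6*log(0.6) = -0.306495.
A* = -0.366516 + -0.306495 = -0.6730

-0.6730


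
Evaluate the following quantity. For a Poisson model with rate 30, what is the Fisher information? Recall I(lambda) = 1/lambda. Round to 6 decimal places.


Fisher information for Poisson: I(lambda) = 1/lambda.
lambda = 30.
I(lambda) = 1/30 = 0.033333

0.033333


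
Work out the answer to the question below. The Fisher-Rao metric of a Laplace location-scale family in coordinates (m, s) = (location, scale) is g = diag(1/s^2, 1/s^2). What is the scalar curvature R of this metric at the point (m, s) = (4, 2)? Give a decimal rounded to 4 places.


The metric has the form g = (A dm^2 + B ds^2)/s^2 with A = 1, B = 1.
Substitute u = sqrt(A/B)*m: g = B*(du^2 + ds^2)/s^2, i.e. B times the
Poincare upper half-plane metric, which has constant Gaussian curvature -1.
Scaling a 2D metric by a constant c divides the Gaussian curvature by c,
so K = -1/B = -1/(1) = -1.0000 everywhere (the point (m, s) = (4, 2) is irrelevant:
the curvature is constant).
Scalar curvature in dimension 2: R = 2K = -2/(1) = -2.0000.

-2.0000


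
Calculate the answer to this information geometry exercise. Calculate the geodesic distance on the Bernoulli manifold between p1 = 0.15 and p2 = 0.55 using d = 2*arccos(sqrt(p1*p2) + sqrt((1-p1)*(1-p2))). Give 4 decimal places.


Geodesic distance on Bernoulli manifold:
d(p1,p2) = 2*arccos(sqrt(p1*p2) + sqrt((1-p1)*(1-p2))).
sqrt(p1*p2) = sqrt(0.15*0.55) = 0.287228.
sqrt((1-p1)*(1-p2)) = sqrt(0.85*0.45) = 0.618466.
arg = 0.287228 + 0.618466 = 0.905694.
d = 2*arccos(0.905694) = 0.8756

0.8756


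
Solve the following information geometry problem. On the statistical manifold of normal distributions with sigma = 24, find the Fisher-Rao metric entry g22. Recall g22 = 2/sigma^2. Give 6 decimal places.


For the 2-parameter normal family, the Fisher metric has:
  g11 = 1/sigma^2, g22 = 2/sigma^2.
sigma = 24, sigma^2 = 576.
g22 = 0.003472

0.003472


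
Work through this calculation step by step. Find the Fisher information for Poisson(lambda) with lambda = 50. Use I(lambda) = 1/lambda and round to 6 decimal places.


Fisher information for Poisson: I(lambda) = 1/lambda.
lambda = 50.
I(lambda) = 1/50 = 0.020000

0.020000


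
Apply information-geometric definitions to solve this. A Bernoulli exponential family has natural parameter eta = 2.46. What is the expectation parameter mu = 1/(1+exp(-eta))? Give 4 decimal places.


Dual coordinate (expectation parameter) for Bernoulli:
mu = 1/(1+exp(-eta)).
eta = 2.46.
exp(-eta) = exp(-2.46) = 0.085435.
mu = 1/(1+0.085435) = 0.9213

0.9213


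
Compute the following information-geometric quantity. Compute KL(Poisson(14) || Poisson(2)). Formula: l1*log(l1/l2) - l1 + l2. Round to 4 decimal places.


KL divergence for Poisson:
KL = l1*log(l1/l2) - l1 + l2.
l1 = 14, l2 = 2.
log(14/2) = 1.94591.
l1*log(l1/l2) = 14 * 1.94591 = 27.242742.
KL = 27.242742 - 14 + 2 = 15.2427

15.2427


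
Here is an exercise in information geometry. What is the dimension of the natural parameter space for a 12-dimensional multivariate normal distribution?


Exponential family dimension calculation:
For 12-dim MVN: mean has 12 params, covariance has 12*13/2 = 78 unique entries.
Total dim = 12 + 78 = 90.

90


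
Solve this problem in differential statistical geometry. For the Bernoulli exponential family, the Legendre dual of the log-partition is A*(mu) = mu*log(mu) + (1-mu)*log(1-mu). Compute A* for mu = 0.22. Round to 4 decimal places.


Legendre transform for Bernoulli:
A*(mu) = mu*log(mu) + (1-mu)*log(1-mu).
mu = 0.22, 1-mu = 0.78.
mu*log(mu) = 0.22*log(0.22) = -0.333108.
(1-mu)*log(1-mu) = 0.78*log(0.78) = -0.1938.
A* = -0.333108 + -0.1938 = -0.5269

-0.5269


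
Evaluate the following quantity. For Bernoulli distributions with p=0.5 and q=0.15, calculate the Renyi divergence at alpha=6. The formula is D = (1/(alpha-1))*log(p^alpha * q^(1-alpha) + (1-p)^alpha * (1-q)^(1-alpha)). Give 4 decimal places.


Renyi divergence of order alpha between Bernoulli distributions:
D = (1/(alpha-1))*log(p^alpha * q^(1-alpha) + (1-p)^alpha * (1-q)^(1-alpha)).
alpha = 6, p = 0.5, q = 0.15.
p^alpha * q^(1-alpha) = 0.5^6 * 0.15^-5 = 205.761317.
(1-p)^alpha * (1-q)^(1-alpha) = 0.5^6 * 0.85^-5 = 0.035215.
sum = 205.761317 + 0.035215 = 205.796532.
D = (1/5)*log(205.796532) = 1.0654

1.0654


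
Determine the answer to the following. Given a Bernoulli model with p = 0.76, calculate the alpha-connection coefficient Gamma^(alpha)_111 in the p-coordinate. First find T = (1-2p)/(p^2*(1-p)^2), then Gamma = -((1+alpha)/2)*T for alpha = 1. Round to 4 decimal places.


Skewness (Amari-Chentsov) tensor: T = (1-2p)/(p^2*(1-p)^2).
p = 0.76, 1-2p = -0.52, p^2 = 0.5776, (1-p)^2 = 0.0576.
T = -0.52/(0.5776 * 0.0576) = -15.629809.
In the p-coordinate, Gamma^(alpha) = Gamma^(0) - (alpha/2)*T with Gamma^(0) = (1/2)*g'(p) = -T/2,
so Gamma^(alpha) = -((1+alpha)/2)*T.
alpha = 1, -(1+alpha)/2 = -1.0.
Gamma = -1.0 * -15.629809 = 15.6298

15.6298


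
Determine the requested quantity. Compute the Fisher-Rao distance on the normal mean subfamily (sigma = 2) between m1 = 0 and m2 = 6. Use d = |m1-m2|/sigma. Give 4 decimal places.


On the fixed-variance normal subfamily, geodesic distance = |m1-m2|/sigma.
|0 - 6| = 6.
sigma = 2.
d = 6/2 = 3.0000

3.0000


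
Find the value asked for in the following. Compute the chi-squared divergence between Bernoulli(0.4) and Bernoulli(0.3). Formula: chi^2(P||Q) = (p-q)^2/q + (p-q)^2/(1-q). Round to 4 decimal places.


Chi-squared divergence between Bernoulli distributions:
chi^2 = (p-q)^2/q + (p-q)^2/(1-q).
p = 0.4, q = 0.3, p-q = 0.1.
(p-q)^2 = 0.01.
term1 = 0.01/0.3 = 0.033333.
term2 = 0.01/0.7 = 0.014286.
chi^2 = 0.033333 + 0.014286 = 0.0476

0.0476


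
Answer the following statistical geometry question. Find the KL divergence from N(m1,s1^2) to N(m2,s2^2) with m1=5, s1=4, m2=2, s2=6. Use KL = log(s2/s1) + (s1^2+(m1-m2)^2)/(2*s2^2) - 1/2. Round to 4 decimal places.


KL divergence between normal distributions:
KL = log(s2/s1) + (s1^2 + (m1-m2)^2)/(2*s2^2) - 1/2.
log(6/4) = 0.405465.
(4^2 + (5-2)^2)/(2*6^2) = (16 + 9)/72 = 0.347222.
KL = 0.405465 + 0.347222 - 0.5 = 0.2527

0.2527


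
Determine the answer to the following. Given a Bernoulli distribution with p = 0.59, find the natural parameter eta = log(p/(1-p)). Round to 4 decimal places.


Natural parameter for Bernoulli: eta = log(p/(1-p)).
p = 0.59, 1-p = 0.41.
p/(1-p) = 1.439024.
eta = log(1.439024) = 0.3640

0.3640


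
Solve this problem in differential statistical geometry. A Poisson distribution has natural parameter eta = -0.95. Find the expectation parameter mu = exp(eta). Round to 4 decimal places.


Expectation parameter for Poisson exponential family:
mu = exp(eta).
eta = -0.95.
mu = exp(-0.95) = 0.3867

0.3867


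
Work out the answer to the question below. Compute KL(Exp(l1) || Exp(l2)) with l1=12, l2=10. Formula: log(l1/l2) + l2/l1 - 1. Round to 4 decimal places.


KL divergence for exponential family:
KL = log(l1/l2) + l2/l1 - 1.
log(12/10) = 0.182322.
10/12 = 0.833333.
KL = 0.182322 + 0.833333 - 1 = 0.0157

0.0157


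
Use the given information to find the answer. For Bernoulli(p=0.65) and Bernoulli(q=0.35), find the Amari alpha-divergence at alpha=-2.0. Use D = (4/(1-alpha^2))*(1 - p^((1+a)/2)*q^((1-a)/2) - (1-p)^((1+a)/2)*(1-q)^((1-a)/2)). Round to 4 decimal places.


Amari alpha-divergence:
D = (4/(1-alpha^2))*(1 - p^((1+a)/2)*q^((1-a)/2) - (1-p)^((1+a)/2)*(1-q)^((1-a)/2)).
alpha = -2.0, p = 0.65, q = 0.35.
e1 = (1+alpha)/2 = -0.5, e2 = (1-alpha)/2 = 1.5.
t1 = p^e1 * q^e2 = 0.65^-0.5 * 0.35^1.5 = 0.25683.
t2 = (1-p)^e1 * (1-q)^e2 = 0.35^-0.5 * 0.65^1.5 = 0.885801.
4/(1-alpha^2) = -1.333333.
D = -1.333333*(1 - 0.25683 - 0.885801) = 0.1902

0.1902


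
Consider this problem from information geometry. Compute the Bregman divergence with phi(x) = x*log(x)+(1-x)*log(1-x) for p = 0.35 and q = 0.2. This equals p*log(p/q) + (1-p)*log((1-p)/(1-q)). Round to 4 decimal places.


Bregman divergence with negative entropy generator:
D = p*log(p/q) + (1-p)*log((1-p)/(1-q)).
p = 0.35, q = 0.2.
p*log(p/q) = 0.35*log(0.35/0.2) = 0.195866.
(1-p)*log((1-p)/(1-q)) = 0.65*log(0.65/0.8) = -0.134966.
D = 0.195866 + -0.134966 = 0.0609

0.0609


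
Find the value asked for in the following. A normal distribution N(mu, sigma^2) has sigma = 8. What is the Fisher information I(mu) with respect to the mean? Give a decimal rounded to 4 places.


The Fisher information for the mean of a normal distribution is I(mu) = 1/sigma^2.
sigma = 8, so sigma^2 = 64.
I(mu) = 1/64 = 0.0156

0.0156


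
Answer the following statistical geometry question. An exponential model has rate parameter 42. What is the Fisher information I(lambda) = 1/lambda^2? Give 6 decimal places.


Fisher information for exponential: I(lambda) = 1/lambda^2.
lambda = 42, lambda^2 = 1764.
I = 1/1764 = 0.000567

0.000567


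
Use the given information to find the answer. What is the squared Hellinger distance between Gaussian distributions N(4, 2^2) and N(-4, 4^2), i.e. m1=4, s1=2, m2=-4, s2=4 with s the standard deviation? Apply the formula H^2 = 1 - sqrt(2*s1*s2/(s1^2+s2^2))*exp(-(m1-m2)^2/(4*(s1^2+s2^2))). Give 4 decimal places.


Squared Hellinger distance for Gaussians:
H^2 = 1 - sqrt(2*s1*s2/(s1^2+s2^2)) * exp(-(m1-m2)^2/(4*(s1^2+s2^2))).
s1^2 = 4, s2^2 = 16, s1^2+s2^2 = 20.
sqrt(2*2*4/(20)) = 0.894427.
(m1-m2)^2 = (8)^2 = 64.
exp(-64/(4*20)) = exp(-0.8) = 0.449329.
H^2 = 1 - 0.894427*0.449329 = 0.5981

0.5981


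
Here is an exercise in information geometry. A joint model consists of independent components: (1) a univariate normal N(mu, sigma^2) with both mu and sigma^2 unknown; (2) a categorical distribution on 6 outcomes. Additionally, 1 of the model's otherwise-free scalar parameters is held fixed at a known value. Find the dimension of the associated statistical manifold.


The dimension of a statistical manifold equals the number of free
(independent) real parameters of the model. For a product of independent
blocks the parameter counts add.
- normal (mu, sigma^2): 2.
- categorical on 6 outcomes (probabilities sum to 1): 6-1 = 5.
Total = 2 + 5 = 7.
1 parameter(s) fixed at known values: 7 - 1 = 6.
Dimension = 6

6


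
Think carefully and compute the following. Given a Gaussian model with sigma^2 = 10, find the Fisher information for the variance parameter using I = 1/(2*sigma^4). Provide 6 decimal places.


Fisher information for variance: I(sigma^2) = 1/(2*sigma^4).
sigma^2 = 10, so sigma^4 = 100.
I = 1/(2*100) = 1/200 = 0.005000

0.005000


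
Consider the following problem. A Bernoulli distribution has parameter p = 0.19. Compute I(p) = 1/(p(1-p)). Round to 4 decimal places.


For Bernoulli(p), Fisher information is I(p) = 1/(p*(1-p)).
p = 0.19, 1-p = 0.81.
p*(1-p) = 0.1539.
I(p) = 1/0.1539 = 6.4977

6.4977


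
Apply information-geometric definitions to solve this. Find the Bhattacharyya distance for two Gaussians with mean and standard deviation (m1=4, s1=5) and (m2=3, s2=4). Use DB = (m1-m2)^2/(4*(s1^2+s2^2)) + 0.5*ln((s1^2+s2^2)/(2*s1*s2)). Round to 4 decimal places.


Bhattacharyya distance between two Gaussians:
DB = (m1-m2)^2/(4*(s1^2+s2^2)) + (1/2)*ln((s1^2+s2^2)/(2*s1*s2)).
(m1-m2)^2 = (1)^2 = 1.
s1^2+s2^2 = 25 + 16 = 41.
term1 = 1/164 = 0.006098.
term2 = 0.5*ln(41/40.0) = 0.012346.
DB = 0.006098 + 0.012346 = 0.0184

0.0184


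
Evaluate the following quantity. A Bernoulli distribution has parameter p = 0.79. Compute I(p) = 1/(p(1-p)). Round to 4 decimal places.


For Bernoulli(p), Fisher information is I(p) = 1/(p*(1-p)).
p = 0.79, 1-p = 0.21.
p*(1-p) = 0.1659.
I(p) = 1/0.1659 = 6.0277

6.0277


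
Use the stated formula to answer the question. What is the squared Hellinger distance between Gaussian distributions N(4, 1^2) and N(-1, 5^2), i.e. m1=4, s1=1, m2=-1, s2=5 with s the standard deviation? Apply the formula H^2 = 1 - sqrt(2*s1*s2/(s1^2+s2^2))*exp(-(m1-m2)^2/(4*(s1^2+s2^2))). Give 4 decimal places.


Squared Hellinger distance for Gaussians:
H^2 = 1 - sqrt(2*s1*s2/(s1^2+s2^2)) * exp(-(m1-m2)^2/(4*(s1^2+s2^2))).
s1^2 = 1, s2^2 = 25, s1^2+s2^2 = 26.
sqrt(2*1*5/(26)) = 0.620174.
(m1-m2)^2 = (5)^2 = 25.
exp(-25/(4*26)) = exp(-0.240385) = 0.786325.
H^2 = 1 - 0.620174*0.786325 = 0.5123

0.5123


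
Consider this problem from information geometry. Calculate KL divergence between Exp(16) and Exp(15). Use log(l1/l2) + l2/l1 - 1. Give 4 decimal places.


KL divergence for exponential family:
KL = log(l1/l2) + l2/l1 - 1.
log(16/15) = 0.064539.
15/16 = 0.9375.
KL = 0.064539 + 0.9375 - 1 = 0.0020

0.0020


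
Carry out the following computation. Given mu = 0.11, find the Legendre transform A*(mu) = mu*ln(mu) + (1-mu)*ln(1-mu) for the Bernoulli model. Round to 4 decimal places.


Legendre transform for Bernoulli:
A*(mu) = mu*log(mu) + (1-mu)*log(1-mu).
mu = 0.11, 1-mu = 0.89.
mu*log(mu) = 0.11*log(0.11) = -0.2428.
(1-mu)*log(1-mu) = 0.89*log(0.89) = -0.103715.
A* = -0.2428 + -0.103715 = -0.3465

-0.3465


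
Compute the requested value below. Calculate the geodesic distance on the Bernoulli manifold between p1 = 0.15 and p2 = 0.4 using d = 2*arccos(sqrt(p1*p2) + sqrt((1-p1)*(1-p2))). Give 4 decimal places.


Geodesic distance on Bernoulli manifold:
d(p1,p2) = 2*arccos(sqrt(p1*p2) + sqrt((1-p1)*(1-p2))).
sqrt(p1*p2) = sqrt(0.15*0.4) = 0.244949.
sqrt((1-p1)*(1-p2)) = sqrt(0.85*0.6) = 0.714143.
arg = 0.244949 + 0.714143 = 0.959092.
d = 2*arccos(0.959092) = 0.5740

0.5740


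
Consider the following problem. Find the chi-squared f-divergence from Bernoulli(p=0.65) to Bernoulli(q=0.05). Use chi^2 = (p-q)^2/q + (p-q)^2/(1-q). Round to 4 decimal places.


Chi-squared divergence between Bernoulli distributions:
chi^2 = (p-q)^2/q + (p-q)^2/(1-q).
p = 0.65, q = 0.05, p-q = 0.6.
(p-q)^2 = 0.36.
term1 = 0.36/0.05 = 7.2.
term2 = 0.36/0.95 = 0.378947.
chi^2 = 7.2 + 0.378947 = 7.5789

7.5789
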